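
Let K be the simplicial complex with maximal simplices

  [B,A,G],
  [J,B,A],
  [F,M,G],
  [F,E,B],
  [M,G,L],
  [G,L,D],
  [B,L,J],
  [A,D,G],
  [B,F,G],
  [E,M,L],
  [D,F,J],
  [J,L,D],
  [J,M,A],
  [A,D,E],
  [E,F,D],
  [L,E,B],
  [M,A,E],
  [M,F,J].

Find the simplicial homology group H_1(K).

Take the total order A < B < D < E < F < G < J < L < M on the vertex set. Then K (dimension 2) consists of the simplices:

  0-simplices (9): A, B, D, E, F, G, J, L, M
  1-simplices (27): AB, AD, AE, AG, AJ, AM, BE, BF, BG, BJ, BL, DE, DF, DG, DJ, DL, EF, EL, EM, FG, FJ, FM, GL, GM, JL, JM, LM
  2-simplices (18): ABG, ABJ, ADE, ADG, AEM, AJM, BEF, BEL, BFG, BJL, DEF, DFJ, DGL, DJL, ELM, FGM, FJM, GLM

so the chain groups are C_0 ≅ Z^9, C_1 ≅ Z^27, C_2 ≅ Z^18.

Boundary ∂_1: C_1 → C_0 sends each edge [p,q] (with p < q) to q − p. For instance
  ∂BL = L − B.
This gives a 9×27 integer matrix of rank 8; reducing to Smith normal form yields diagonal entries (1,1,1,1,1,1,1,1).

The boundary map ∂_2: C_2 → C_1 maps a triangle to the signed sum of its edges. For instance
  ∂DFJ = FJ − DJ + DF,
  ∂ADG = DG − AG + AD.
As a 27×18 matrix over Z this has rank 17, with invariant factors (1,1,1,1,1,1,1,1,1,1,1,1,1,1,1,1,1).

Now H_k = ker ∂_k / im ∂_{k+1}, so:

  H_1: rank ker ∂_1 − rank ∂_2 = (27 − 8) − 17 = 2, and the invariant factors of ∂_2 are all 1, so H_1 = Z^2.

(K is a triangulation of the torus T^2.)

H_1 ≅ Z^2.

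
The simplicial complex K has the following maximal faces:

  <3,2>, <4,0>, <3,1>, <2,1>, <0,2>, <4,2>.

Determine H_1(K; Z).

H_1 ≅ Z^2.

Fix the vertex order 0 < 1 < 2 < 3 < 4 and write every simplex with vertices in increasing order. Then dim K = 1 and the simplices of K are:

  0-simplices (5): [0], [1], [2], [3], [4]
  1-simplices (6): [0,2], [0,4], [1,2], [1,3], [2,3], [2,4]

Hence C_0 ≅ Z^5, C_1 ≅ Z^6.

The boundary map ∂_1: C_1 → C_0 is given by ∂[p,q] = [q] − [p].
The resulting 5×6 matrix has rank 4, and its Smith normal form has invariant factors (1,1,1,1).

Reading off H_k = ker ∂_k / im ∂_{k+1}:

  H_1: rank ker ∂_1 − rank ∂_2 = (6 − 4) − 0 = 2, and there is no ∂_2, so H_1 = Z^2.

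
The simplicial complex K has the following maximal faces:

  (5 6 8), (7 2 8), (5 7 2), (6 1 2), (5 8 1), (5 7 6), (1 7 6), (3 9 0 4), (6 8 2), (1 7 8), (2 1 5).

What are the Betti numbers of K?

Fix the vertex order 0 < 1 < 2 < 3 < 4 < 5 < 6 < 7 < 8 < 9 and write every simplex with vertices in increasing order. Then dim K = 3 and the simplices of K are:

  0-simplices (10): [0], [1], [2], [3], [4], [5], [6], [7], [8], [9]
  1-simplices (21): [0,3], [0,4], [0,9], [1,2], [1,5], [1,6], [1,7], [1,8], [2,5], [2,6], [2,7], [2,8], [3,4], [3,9], [4,9], [5,6], [5,7], [5,8], [6,7], [6,8], [7,8]
  2-simplices (14): [0,3,4], [0,3,9], [0,4,9], [1,2,5], [1,2,6], [1,5,8], [1,6,7], [1,7,8], [2,5,7], [2,6,8], [2,7,8], [3,4,9], [5,6,7], [5,6,8]
  3-simplices (1): [0,3,4,9]

giving chain groups C_0 ≅ Z^10, C_1 ≅ Z^21, C_2 ≅ Z^14, C_3 ≅ Z^1.

∂_1: C_1 → C_0 is given by ∂[p,q] = [q] − [p].
As a 10×21 matrix over Z this has rank 8, with invariant factors (1,1,1,1,1,1,1,1).

Boundary ∂_2: C_2 → C_1 acts by ∂[p,q,r] = [q,r] − [p,r] + [p,q]. For instance
  ∂[1,2,5] = [2,5] − [1,5] + [1,2],
  ∂[0,4,9] = [4,9] − [0,9] + [0,4].
The 21×14 boundary matrix has rank 13 and Smith normal form diag(1,1,1,1,1,1,1,1,1,1,1,1,2).

∂_3: C_3 → C_2 sends each 3-simplex σ to the alternating sum Σ_i (−1)^i (σ with its i-th vertex removed). For instance
  ∂[0,3,4,9] = [3,4,9] − [0,4,9] + [0,3,9] − [0,3,4].
This gives a 14×1 integer matrix of rank 1; reducing to Smith normal form yields diagonal entries (1).

Now H_k = ker ∂_k / im ∂_{k+1}, so:

  H_0: rank C_0 − rank ∂_1 = 10 − 8 = 2, and the invariant factors of ∂_1 are all 1, so H_0 ≅ Z^2.
  H_1: rank ker ∂_1 − rank ∂_2 = (21 − 8) − 13 = 0, and ∂_2 has invariant factor 2 > 1, so H_1 ≅ Z_2.
  H_2: rank ker ∂_2 − rank ∂_3 = (14 − 13) − 1 = 0, and the invariant factors of ∂_3 are all 1, so H_2 ≅ 0.
  H_3: rank ker ∂_3 − rank ∂_4 = (1 − 1) − 0 = 0, and there is no ∂_4, so H_3 ≅ 0.

As a check, the Euler characteristic is 10 − 21 + 14 − 1 = 2, which agrees with 2 − 0 + 0 − 0 = 2.

Hence the Betti numbers are b_0 = 2, b_1 = 0, b_2 = 0, b_3 = 0.

b_0 = 2, b_1 = 0, b_2 = 0, b_3 = 0.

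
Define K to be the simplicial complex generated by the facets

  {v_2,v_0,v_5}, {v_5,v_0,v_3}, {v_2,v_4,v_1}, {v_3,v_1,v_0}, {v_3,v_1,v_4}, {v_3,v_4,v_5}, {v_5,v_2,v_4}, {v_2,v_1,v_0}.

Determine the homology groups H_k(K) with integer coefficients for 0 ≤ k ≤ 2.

K has 6 vertices, 12 edges, 8 triangles.
rank ∂_0 = 0, rank ∂_1 = 5 ⇒ b_0 = 6 − 0 − 5 = 1; all invariant factors of ∂_1 are 1 so no torsion. So H_0 ≅ Z.
rank ∂_1 = 5, rank ∂_2 = 7 ⇒ b_1 = 12 − 5 − 7 = 0; all invariant factors of ∂_2 are 1 so no torsion. So H_1 ≅ 0.
rank ∂_2 = 7, rank ∂_3 = 0 ⇒ b_2 = 8 − 7 − 0 = 1. So H_2 ≅ Z.

H_0 = Z,  H_1 = 0,  H_2 = Z.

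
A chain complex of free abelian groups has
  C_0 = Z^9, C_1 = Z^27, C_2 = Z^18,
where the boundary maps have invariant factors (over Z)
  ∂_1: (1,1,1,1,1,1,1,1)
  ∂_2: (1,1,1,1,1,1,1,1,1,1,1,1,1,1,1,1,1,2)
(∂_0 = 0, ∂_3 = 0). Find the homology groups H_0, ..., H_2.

H_0 = Z,  H_1 = Z ⊕ Z/2,  H_2 = 0.

H_0: b_0 = 9 − 0 − 8 = 1; torsion from ∂_1 factors > 1: none. So H_0 = Z.
H_1: b_1 = 27 − 8 − 18 = 1; torsion from ∂_2 factors > 1: [2]. So H_1 = Z ⊕ Z/2.
H_2: b_2 = 18 − 18 − 0 = 0; torsion from ∂_3 factors > 1: none. So H_2 = 0.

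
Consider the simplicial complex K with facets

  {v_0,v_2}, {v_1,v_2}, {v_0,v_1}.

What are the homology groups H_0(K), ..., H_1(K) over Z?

H_0 = Z,  H_1 = Z.

Order the vertices as v_0 < v_1 < v_2. Listing each simplex with vertices in this order, K has dimension 1 with simplices:

  0-simplices (3): [v_0], [v_1], [v_2]
  1-simplices (3): [v_0,v_1], [v_0,v_2], [v_1,v_2]

Hence C_0 ≅ Z^3, C_1 ≅ Z^3.

Boundary ∂_1: C_1 → C_0 sends each edge [p,q] (with p < q) to q − p. For instance
  ∂[v_1,v_2] = [v_2] − [v_1].
As a 3×3 matrix over Z this has rank 2, with invariant factors (1,1).

Computing H_k = (kernel of ∂_k) / (image of ∂_{k+1}):

  H_0: rank C_0 − rank ∂_1 = 3 − 2 = 1, and the invariant factors of ∂_1 are all 1, so H_0 ≅ Z.
  H_1: rank ker ∂_1 − rank ∂_2 = (3 − 2) − 0 = 1, and there is no ∂_2, so H_1 ≅ Z.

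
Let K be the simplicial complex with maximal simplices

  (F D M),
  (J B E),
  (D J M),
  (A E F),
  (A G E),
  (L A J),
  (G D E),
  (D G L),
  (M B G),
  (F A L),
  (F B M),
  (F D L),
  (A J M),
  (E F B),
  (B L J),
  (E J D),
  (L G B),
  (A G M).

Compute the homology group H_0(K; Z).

We work with the vertex ordering A < B < D < E < F < G < J < L < M. The simplices of K, each written with vertices in increasing order, are:

  0-simplices (9): A, B, D, E, F, G, J, L, M
  1-simplices (27): AE, AF, AG, AJ, AL, AM, BE, BF, BG, BJ, BL, BM, DE, DF, DG, DJ, DL, DM, EF, EG, EJ, FL, FM, GL, GM, JL, JM
  2-simplices (18): AEF, AEG, AFL, AGM, AJL, AJM, BEF, BEJ, BFM, BGL, BGM, BJL, DEG, DEJ, DFL, DFM, DGL, DJM

so the chain groups are C_0 ≅ Z^9, C_1 ≅ Z^27, C_2 ≅ Z^18.

The boundary map ∂_1: C_1 → C_0 sends each edge [p,q] (with p < q) to q − p. For instance
  ∂DF = F − D.
As a 9×27 matrix over Z this has rank 8, with invariant factors (1,1,1,1,1,1,1,1).

The boundary map ∂_2: C_2 → C_1 maps a triangle to the signed sum of its edges. For instance
  ∂AEF = EF − AF + AE,
  ∂BJL = JL − BL + BJ.
The 27×18 boundary matrix has rank 17 and Smith normal form diag(1,1,1,1,1,1,1,1,1,1,1,1,1,1,1,1,1).

Reading off H_k = ker ∂_k / im ∂_{k+1}:

  H_0: rank C_0 − rank ∂_1 = 9 − 8 = 1, and the invariant factors of ∂_1 are all 1, so H_0 ≅ Z.

H_0 ≅ Z.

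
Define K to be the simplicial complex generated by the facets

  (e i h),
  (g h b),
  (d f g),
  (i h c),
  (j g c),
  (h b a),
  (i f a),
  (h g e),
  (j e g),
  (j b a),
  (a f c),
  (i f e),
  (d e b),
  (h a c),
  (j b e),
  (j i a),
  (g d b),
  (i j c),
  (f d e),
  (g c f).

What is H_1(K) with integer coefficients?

H_1 ≅ Z ⊕ Z/2.

K has 10 vertices, 30 edges, 20 triangles.
rank ∂_1 = 9, rank ∂_2 = 20 ⇒ b_1 = 30 − 9 − 20 = 1; ∂_2 has invariant factor(s) [2] giving torsion. So H_1 ≅ Z ⊕ Z/2.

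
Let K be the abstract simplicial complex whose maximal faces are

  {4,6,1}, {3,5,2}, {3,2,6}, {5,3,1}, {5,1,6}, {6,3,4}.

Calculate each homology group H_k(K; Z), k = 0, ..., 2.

Fix the vertex order 1 < 2 < 3 < 4 < 5 < 6 and write every simplex with vertices in increasing order. Then dim K = 2 and the simplices of K are:

  0-simplices (6): [1], [2], [3], [4], [5], [6]
  1-simplices (12): [1,3], [1,4], [1,5], [1,6], [2,3], [2,5], [2,6], [3,4], [3,5], [3,6], [4,6], [5,6]
  2-simplices (6): [1,3,5], [1,4,6], [1,5,6], [2,3,5], [2,3,6], [3,4,6]

giving chain groups C_0 ≅ Z^6, C_1 ≅ Z^12, C_2 ≅ Z^6.

The boundary map ∂_1: C_1 → C_0 sends each edge [p,q] (with p < q) to q − p.
The 6×12 boundary matrix has rank 5 and Smith normal form diag(1,1,1,1,1).

The boundary map ∂_2: C_2 → C_1 maps a triangle to the signed sum of its edges. For instance
  ∂[1,4,6] = [4,6] − [1,6] + [1,4],
  ∂[2,3,5] = [3,5] − [2,5] + [2,3].
As a 12×6 matrix over Z this has rank 6, with invariant factors (1,1,1,1,1,1).

Computing H_k = (kernel of ∂_k) / (image of ∂_{k+1}):

  H_0: rank C_0 − rank ∂_1 = 6 − 5 = 1, and the invariant factors of ∂_1 are all 1, so H_0 = Z.
  H_1: rank ker ∂_1 − rank ∂_2 = (12 − 5) − 6 = 1, and the invariant factors of ∂_2 are all 1, so H_1 = Z.
  H_2: rank ker ∂_2 − rank ∂_3 = (6 − 6) − 0 = 0, and there is no ∂_3, so H_2 = 0.

As a check, the Euler characteristic is 6 − 12 + 6 = 0, which agrees with 1 − 1 + 0 = 0.

H_0 ≅ Z,  H_1 ≅ Z,  H_2 = 0.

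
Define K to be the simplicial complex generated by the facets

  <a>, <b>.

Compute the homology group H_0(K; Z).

Order the vertices as a < b. Listing each simplex with vertices in this order, K has dimension 0 with simplices:

  0-simplices (2): a, b

so the chain groups are C_0 ≅ Z^2.

Computing H_k = (kernel of ∂_k) / (image of ∂_{k+1}):

  H_0: rank C_0 − rank ∂_1 = 2 − 0 = 2, and there is no ∂_1, so H_0 = Z^2.

H_0 ≅ Z^2.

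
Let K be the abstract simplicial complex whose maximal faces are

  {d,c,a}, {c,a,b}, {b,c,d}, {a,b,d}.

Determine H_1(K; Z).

Order the vertices as a < b < c < d. Listing each simplex with vertices in this order, K has dimension 2 with simplices:

  0-simplices (4): a, b, c, d
  1-simplices (6): ab, ac, ad, bc, bd, cd
  2-simplices (4): abc, abd, acd, bcd

so the chain groups are C_0 ≅ Z^4, C_1 ≅ Z^6, C_2 ≅ Z^4.

∂_1: C_1 → C_0 is given by ∂[p,q] = [q] − [p]. For instance
  ∂ad = d − a.
This gives a 4×6 integer matrix of rank 3; reducing to Smith normal form yields diagonal entries (1,1,1).

Boundary ∂_2: C_2 → C_1 maps a triangle to the signed sum of its edges. For instance
  ∂bcd = cd − bd + bc,
  ∂acd = cd − ad + ac.
The 6×4 boundary matrix has rank 3 and Smith normal form diag(1,1,1).

From H_k ≅ ker(∂_k) / im(∂_{k+1}) we obtain:

  H_1: rank ker ∂_1 − rank ∂_2 = (6 − 3) − 3 = 0, and the invariant factors of ∂_2 are all 1, so H_1 = 0.

H_1 = 0.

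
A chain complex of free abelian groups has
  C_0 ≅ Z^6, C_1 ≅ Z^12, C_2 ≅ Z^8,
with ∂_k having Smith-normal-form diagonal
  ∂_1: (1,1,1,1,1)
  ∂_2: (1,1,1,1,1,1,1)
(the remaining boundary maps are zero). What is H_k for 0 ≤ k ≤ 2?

H_0: b_0 = 6 − 0 − 5 = 1; torsion from ∂_1 factors > 1: none. So H_0 = Z.
H_1: b_1 = 12 − 5 − 7 = 0; torsion from ∂_2 factors > 1: none. So H_1 = 0.
H_2: b_2 = 8 − 7 − 0 = 1; torsion from ∂_3 factors > 1: none. So H_2 = Z.

H_0 = Z,  H_1 = 0,  H_2 = Z.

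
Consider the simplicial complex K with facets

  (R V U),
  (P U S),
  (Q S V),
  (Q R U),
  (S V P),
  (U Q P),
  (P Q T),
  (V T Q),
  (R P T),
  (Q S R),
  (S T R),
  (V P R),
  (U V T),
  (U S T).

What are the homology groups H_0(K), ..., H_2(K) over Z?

Take the total order P < Q < R < S < T < U < V on the vertex set. Then K (dimension 2) consists of the simplices:

  0-simplices (7): P, Q, R, S, T, U, V
  1-simplices (21): PQ, PR, PS, PT, PU, PV, QR, QS, QT, QU, QV, RS, RT, RU, RV, ST, SU, SV, TU, TV, UV
  2-simplices (14): PQT, PQU, PRT, PRV, PSU, PSV, QRS, QRU, QSV, QTV, RST, RUV, STU, TUV

so the chain groups are C_0 ≅ Z^7, C_1 ≅ Z^21, C_2 ≅ Z^14.

The boundary map ∂_1: C_1 → C_0 is given by ∂[p,q] = [q] − [p]. For instance
  ∂SU = U − S.
The resulting 7×21 matrix has rank 6, and its Smith normal form has invariant factors (1,1,1,1,1,1).

Boundary ∂_2: C_2 → C_1 sends each 2-simplex [p,q,r] to [q,r] − [p,r] + [p,q]. For instance
  ∂RUV = UV − RV + RU,
  ∂PRV = RV − PV + PR.
As a 21×14 matrix over Z this has rank 13, with invariant factors (1,1,1,1,1,1,1,1,1,1,1,1,1).

Computing H_k = (kernel of ∂_k) / (image of ∂_{k+1}):

  H_0: rank C_0 − rank ∂_1 = 7 − 6 = 1, and the invariant factors of ∂_1 are all 1, so H_0 = Z.
  H_1: rank ker ∂_1 − rank ∂_2 = (21 − 6) − 13 = 2, and the invariant factors of ∂_2 are all 1, so H_1 = Z^2.
  H_2: rank ker ∂_2 − rank ∂_3 = (14 − 13) − 0 = 1, and there is no ∂_3, so H_2 = Z.

H_0 ≅ Z,  H_1 ≅ Z^2,  H_2 ≅ Z.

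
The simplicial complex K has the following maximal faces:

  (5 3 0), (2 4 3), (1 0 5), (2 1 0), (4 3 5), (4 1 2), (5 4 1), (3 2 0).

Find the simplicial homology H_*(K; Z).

Order the vertices as 0 < 1 < 2 < 3 < 4 < 5. Listing each simplex with vertices in this order, K has dimension 2 with simplices:

  0-simplices (6): [0], [1], [2], [3], [4], [5]
  1-simplices (12): [0,1], [0,2], [0,3], [0,5], [1,2], [1,4], [1,5], [2,3], [2,4], [3,4], [3,5], [4,5]
  2-simplices (8): [0,1,2], [0,1,5], [0,2,3], [0,3,5], [1,2,4], [1,4,5], [2,3,4], [3,4,5]

Hence C_0 ≅ Z^6, C_1 ≅ Z^12, C_2 ≅ Z^8.

∂_1: C_1 → C_0 is given by ∂[p,q] = [q] − [p]. For instance
  ∂[1,4] = [4] − [1].
As a 6×12 matrix over Z this has rank 5, with invariant factors (1,1,1,1,1).

∂_2: C_2 → C_1 acts by ∂[p,q,r] = [q,r] − [p,r] + [p,q]. For instance
  ∂[2,3,4] = [3,4] − [2,4] + [2,3],
  ∂[0,1,2] = [1,2] − [0,2] + [0,1].
This gives a 12×8 integer matrix of rank 7; reducing to Smith normal form yields diagonal entries (1,1,1,1,1,1,1).

Computing H_k = (kernel of ∂_k) / (image of ∂_{k+1}):

  H_0: rank C_0 − rank ∂_1 = 6 − 5 = 1, and the invariant factors of ∂_1 are all 1, so H_0 ≅ Z.
  H_1: rank ker ∂_1 − rank ∂_2 = (12 − 5) − 7 = 0, and the invariant factors of ∂_2 are all 1, so H_1 ≅ 0.
  H_2: rank ker ∂_2 − rank ∂_3 = (8 − 7) − 0 = 1, and there is no ∂_3, so H_2 ≅ Z.

H_0 ≅ Z,  H_1 = 0,  H_2 ≅ Z.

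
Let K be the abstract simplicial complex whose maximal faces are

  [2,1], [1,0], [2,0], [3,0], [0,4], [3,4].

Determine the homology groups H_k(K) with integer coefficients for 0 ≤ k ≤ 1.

H_0 ≅ Z,  H_1 ≅ Z^2.

We work with the vertex ordering 0 < 1 < 2 < 3 < 4. The simplices of K, each written with vertices in increasing order, are:

  0-simplices (5): [0], [1], [2], [3], [4]
  1-simplices (6): [0,1], [0,2], [0,3], [0,4], [1,2], [3,4]

Hence C_0 ≅ Z^5, C_1 ≅ Z^6.

∂_1: C_1 → C_0 is given by ∂[p,q] = [q] − [p]. For instance
  ∂[0,4] = [4] − [0].
As a 5×6 matrix over Z this has rank 4, with invariant factors (1,1,1,1).

Now H_k = ker ∂_k / im ∂_{k+1}, so:

  H_0: rank C_0 − rank ∂_1 = 5 − 4 = 1, and the invariant factors of ∂_1 are all 1, so H_0 ≅ Z.
  H_1: rank ker ∂_1 − rank ∂_2 = (6 − 4) − 0 = 2, and there is no ∂_2, so H_1 ≅ Z^2.

As a check, the Euler characteristic is 5 − 6 = -1, which agrees with 1 − 2 = -1.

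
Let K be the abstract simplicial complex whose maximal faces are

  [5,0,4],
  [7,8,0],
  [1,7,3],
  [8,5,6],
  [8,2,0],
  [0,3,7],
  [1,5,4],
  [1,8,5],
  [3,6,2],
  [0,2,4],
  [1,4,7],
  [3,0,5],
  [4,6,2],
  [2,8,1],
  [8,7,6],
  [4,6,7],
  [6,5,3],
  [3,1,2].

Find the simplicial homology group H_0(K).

H_0 = Z.

We work with the vertex ordering 0 < 1 < 2 < 3 < 4 < 5 < 6 < 7 < 8. The simplices of K, each written with vertices in increasing order, are:

  0-simplices (9): [0], [1], [2], [3], [4], [5], [6], [7], [8]
  1-simplices (27): (27 of them)
  2-simplices (18): [0,2,4], [0,2,8], [0,3,5], [0,3,7], [0,4,5], [0,7,8], [1,2,3], [1,2,8], [1,3,7], [1,4,5], [1,4,7], [1,5,8], [2,3,6], [2,4,6], [3,5,6], [4,6,7], [5,6,8], [6,7,8]

Hence C_0 ≅ Z^9, C_1 ≅ Z^27, C_2 ≅ Z^18.

The boundary map ∂_1: C_1 → C_0 maps an edge to its endpoints' difference, ∂[p,q] = q − p. For instance
  ∂[3,7] = [7] − [3].
The 9×27 boundary matrix has rank 8 and Smith normal form diag(1,1,1,1,1,1,1,1).

Boundary ∂_2: C_2 → C_1 acts by ∂[p,q,r] = [q,r] − [p,r] + [p,q]. For instance
  ∂[1,2,8] = [2,8] − [1,8] + [1,2],
  ∂[0,3,7] = [3,7] − [0,7] + [0,3].
As a 27×18 matrix over Z this has rank 17, with invariant factors (1,1,1,1,1,1,1,1,1,1,1,1,1,1,1,1,1).

Reading off H_k = ker ∂_k / im ∂_{k+1}:

  H_0: rank C_0 − rank ∂_1 = 9 − 8 = 1, and the invariant factors of ∂_1 are all 1, so H_0 ≅ Z.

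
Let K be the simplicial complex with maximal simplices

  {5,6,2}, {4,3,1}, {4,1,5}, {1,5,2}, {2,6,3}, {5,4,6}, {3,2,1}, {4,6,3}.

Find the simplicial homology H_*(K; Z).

H_0 = Z,  H_1 = 0,  H_2 = Z.

Fix the vertex order 1 < 2 < 3 < 4 < 5 < 6 and write every simplex with vertices in increasing order. Then dim K = 2 and the simplices of K are:

  0-simplices (6): [1], [2], [3], [4], [5], [6]
  1-simplices (12): [1,2], [1,3], [1,4], [1,5], [2,3], [2,5], [2,6], [3,4], [3,6], [4,5], [4,6], [5,6]
  2-simplices (8): [1,2,3], [1,2,5], [1,3,4], [1,4,5], [2,3,6], [2,5,6], [3,4,6], [4,5,6]

giving chain groups C_0 ≅ Z^6, C_1 ≅ Z^12, C_2 ≅ Z^8.

∂_1: C_1 → C_0 maps an edge to its endpoints' difference, ∂[p,q] = q − p. For instance
  ∂[1,3] = [3] − [1].
This gives a 6×12 integer matrix of rank 5; reducing to Smith normal form yields diagonal entries (1,1,1,1,1).

∂_2: C_2 → C_1 maps a triangle to the signed sum of its edges. For instance
  ∂[1,3,4] = [3,4] − [1,4] + [1,3],
  ∂[3,4,6] = [4,6] − [3,6] + [3,4].
This gives a 12×8 integer matrix of rank 7; reducing to Smith normal form yields diagonal entries (1,1,1,1,1,1,1).

Reading off H_k = ker ∂_k / im ∂_{k+1}:

  H_0: rank C_0 − rank ∂_1 = 6 − 5 = 1, and the invariant factors of ∂_1 are all 1, so H_0 ≅ Z.
  H_1: rank ker ∂_1 − rank ∂_2 = (12 − 5) − 7 = 0, and the invariant factors of ∂_2 are all 1, so H_1 ≅ 0.
  H_2: rank ker ∂_2 − rank ∂_3 = (8 − 7) − 0 = 1, and there is no ∂_3, so H_2 ≅ Z.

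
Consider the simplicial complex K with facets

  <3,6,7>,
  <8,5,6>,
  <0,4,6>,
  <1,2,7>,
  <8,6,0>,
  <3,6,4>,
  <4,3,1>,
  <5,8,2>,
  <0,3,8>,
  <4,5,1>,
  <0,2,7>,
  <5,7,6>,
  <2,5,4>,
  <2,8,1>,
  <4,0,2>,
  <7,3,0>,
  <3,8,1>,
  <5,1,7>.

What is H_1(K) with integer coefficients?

H_1 = Z ⊕ Z/2.

Take the total order 0 < 1 < 2 < 3 < 4 < 5 < 6 < 7 < 8 on the vertex set. Then K (dimension 2) consists of the simplices:

  0-simplices (9): [0], [1], [2], [3], [4], [5], [6], [7], [8]
  1-simplices (27): (27 of them)
  2-simplices (18): [0,2,4], [0,2,7], [0,3,7], [0,3,8], [0,4,6], [0,6,8], [1,2,7], [1,2,8], [1,3,4], [1,3,8], [1,4,5], [1,5,7], [2,4,5], [2,5,8], [3,4,6], [3,6,7], [5,6,7], [5,6,8]

Hence C_0 ≅ Z^9, C_1 ≅ Z^27, C_2 ≅ Z^18.

The boundary map ∂_1: C_1 → C_0 maps an edge to its endpoints' difference, ∂[p,q] = q − p. For instance
  ∂[5,8] = [8] − [5].
This gives a 9×27 integer matrix of rank 8; reducing to Smith normal form yields diagonal entries (1,1,1,1,1,1,1,1).

The boundary map ∂_2: C_2 → C_1 sends each 2-simplex [p,q,r] to [q,r] − [p,r] + [p,q]. For instance
  ∂[1,3,4] = [3,4] − [1,4] + [1,3],
  ∂[0,2,7] = [2,7] − [0,7] + [0,2].
The 27×18 boundary matrix has rank 18 and Smith normal form diag(1,1,1,1,1,1,1,1,1,1,1,1,1,1,1,1,1,2).

Now H_k = ker ∂_k / im ∂_{k+1}, so:

  H_1: rank ker ∂_1 − rank ∂_2 = (27 − 8) − 18 = 1, and ∂_2 has invariant factor 2 > 1, so H_1 ≅ Z ⊕ Z/2.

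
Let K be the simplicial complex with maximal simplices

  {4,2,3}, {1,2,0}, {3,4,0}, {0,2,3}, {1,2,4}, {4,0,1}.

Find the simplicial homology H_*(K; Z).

Order the vertices as 0 < 1 < 2 < 3 < 4. Listing each simplex with vertices in this order, K has dimension 2 with simplices:

  0-simplices (5): [0], [1], [2], [3], [4]
  1-simplices (9): [0,1], [0,2], [0,3], [0,4], [1,2], [1,4], [2,3], [2,4], [3,4]
  2-simplices (6): [0,1,2], [0,1,4], [0,2,3], [0,3,4], [1,2,4], [2,3,4]

so the chain groups are C_0 ≅ Z^5, C_1 ≅ Z^9, C_2 ≅ Z^6.

The boundary map ∂_1: C_1 → C_0 maps an edge to its endpoints' difference, ∂[p,q] = q − p.
As a 5×9 matrix over Z this has rank 4, with invariant factors (1,1,1,1).

The boundary map ∂_2: C_2 → C_1 sends each 2-simplex [p,q,r] to [q,r] − [p,r] + [p,q]. For instance
  ∂[0,1,2] = [1,2] − [0,2] + [0,1],
  ∂[0,1,4] = [1,4] − [0,4] + [0,1].
As a 9×6 matrix over Z this has rank 5, with invariant factors (1,1,1,1,1).

Now H_k = ker ∂_k / im ∂_{k+1}, so:

  H_0: rank C_0 − rank ∂_1 = 5 − 4 = 1, and the invariant factors of ∂_1 are all 1, so H_0 = Z.
  H_1: rank ker ∂_1 − rank ∂_2 = (9 − 4) − 5 = 0, and the invariant factors of ∂_2 are all 1, so H_1 = 0.
  H_2: rank ker ∂_2 − rank ∂_3 = (6 − 5) − 0 = 1, and there is no ∂_3, so H_2 = Z.

H_0 = Z,  H_1 = 0,  H_2 = Z.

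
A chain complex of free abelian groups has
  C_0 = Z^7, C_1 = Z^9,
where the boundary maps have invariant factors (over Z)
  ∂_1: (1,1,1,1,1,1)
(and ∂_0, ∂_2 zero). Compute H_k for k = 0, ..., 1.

H_0: b_0 = 7 − 0 − 6 = 1; torsion from ∂_1 factors > 1: none. So H_0 = Z.
H_1: b_1 = 9 − 6 − 0 = 3; torsion from ∂_2 factors > 1: none. So H_1 = Z^3.

H_0 = Z,  H_1 = Z^3.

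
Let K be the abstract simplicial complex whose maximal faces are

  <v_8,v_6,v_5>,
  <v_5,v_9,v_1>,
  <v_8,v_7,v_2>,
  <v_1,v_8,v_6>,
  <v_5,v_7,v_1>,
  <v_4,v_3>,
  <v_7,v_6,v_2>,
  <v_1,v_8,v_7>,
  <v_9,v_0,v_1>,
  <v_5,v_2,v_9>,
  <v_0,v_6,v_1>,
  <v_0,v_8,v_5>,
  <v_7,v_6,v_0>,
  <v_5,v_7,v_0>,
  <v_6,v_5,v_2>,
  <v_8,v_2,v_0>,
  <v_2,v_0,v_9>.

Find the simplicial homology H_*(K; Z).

We work with the vertex ordering v_0 < v_1 < v_2 < v_3 < v_4 < v_5 < v_6 < v_7 < v_8 < v_9. The simplices of K, each written with vertices in increasing order, are:

  0-simplices (10): [v_0], [v_1], [v_2], [v_3], [v_4], [v_5], [v_6], [v_7], [v_8], [v_9]
  1-simplices (25): (25 of them)
  2-simplices (16): (16 of them)

so the chain groups are C_0 ≅ Z^10, C_1 ≅ Z^25, C_2 ≅ Z^16.

Boundary ∂_1: C_1 → C_0 sends each edge [p,q] (with p < q) to q − p. For instance
  ∂[v_6,v_7] = [v_7] − [v_6].
The resulting 10×25 matrix has rank 8, and its Smith normal form has invariant factors (1,1,1,1,1,1,1,1).

∂_2: C_2 → C_1 sends each 2-simplex [p,q,r] to [q,r] − [p,r] + [p,q]. For instance
  ∂[v_1,v_5,v_7] = [v_5,v_7] − [v_1,v_7] + [v_1,v_5],
  ∂[v_0,v_5,v_8] = [v_5,v_8] − [v_0,v_8] + [v_0,v_5].
As a 25×16 matrix over Z this has rank 15, with invariant factors (1,1,1,1,1,1,1,1,1,1,1,1,1,1,1).

Computing H_k = (kernel of ∂_k) / (image of ∂_{k+1}):

  H_0: rank C_0 − rank ∂_1 = 10 − 8 = 2, and the invariant factors of ∂_1 are all 1, so H_0 ≅ Z^2.
  H_1: rank ker ∂_1 − rank ∂_2 = (25 − 8) − 15 = 2, and the invariant factors of ∂_2 are all 1, so H_1 ≅ Z^2.
  H_2: rank ker ∂_2 − rank ∂_3 = (16 − 15) − 0 = 1, and there is no ∂_3, so H_2 ≅ Z.

(K is a triangulation of the disjoint union of the 1-simplex and the torus T^2.)

H_0 ≅ Z^2,  H_1 ≅ Z^2,  H_2 ≅ Z.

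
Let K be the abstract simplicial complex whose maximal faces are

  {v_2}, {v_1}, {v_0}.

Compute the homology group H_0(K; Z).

H_0 = Z^3.

Take the total order v_0 < v_1 < v_2 on the vertex set. Then K (dimension 0) consists of the simplices:

  0-simplices (3): [v_0], [v_1], [v_2]

so the chain groups are C_0 ≅ Z^3.

From H_k ≅ ker(∂_k) / im(∂_{k+1}) we obtain:

  H_0: rank C_0 − rank ∂_1 = 3 − 0 = 3, and there is no ∂_1, so H_0 = Z^3.

(K is a triangulation of a set of 3 points.)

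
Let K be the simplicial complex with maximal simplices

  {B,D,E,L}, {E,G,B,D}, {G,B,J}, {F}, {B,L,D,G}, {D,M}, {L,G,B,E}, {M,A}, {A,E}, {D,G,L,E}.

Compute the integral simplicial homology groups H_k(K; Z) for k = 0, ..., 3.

We work with the vertex ordering A < B < D < E < F < G < J < L < M. The simplices of K, each written with vertices in increasing order, are:

  0-simplices (9): A, B, D, E, F, G, J, L, M
  1-simplices (15): AE, AM, BD, BE, BG, BJ, BL, DE, DG, DL, DM, EG, EL, GJ, GL
  2-simplices (11): BDE, BDG, BDL, BEG, BEL, BGJ, BGL, DEG, DEL, DGL, EGL
  3-simplices (5): BDEG, BDEL, BDGL, BEGL, DEGL

giving chain groups C_0 ≅ Z^9, C_1 ≅ Z^15, C_2 ≅ Z^11, C_3 ≅ Z^5.

∂_1: C_1 → C_0 maps an edge to its endpoints' difference, ∂[p,q] = q − p. For instance
  ∂BE = E − B.
The 9×15 boundary matrix has rank 7 and Smith normal form diag(1,1,1,1,1,1,1).

Boundary ∂_2: C_2 → C_1 sends each 2-simplex [p,q,r] to [q,r] − [p,r] + [p,q]. For instance
  ∂BGJ = GJ − BJ + BG,
  ∂BDE = DE − BE + BD.
The resulting 15×11 matrix has rank 7, and its Smith normal form has invariant factors (1,1,1,1,1,1,1).

∂_3: C_3 → C_2 sends each 3-simplex σ to the alternating sum Σ_i (−1)^i (σ with its i-th vertex removed). For instance
  ∂DEGL = EGL − DGL + DEL − DEG,
  ∂BEGL = EGL − BGL + BEL − BEG.
As a 11×5 matrix over Z this has rank 4, with invariant factors (1,1,1,1).

Now H_k = ker ∂_k / im ∂_{k+1}, so:

  H_0: rank C_0 − rank ∂_1 = 9 − 7 = 2, and the invariant factors of ∂_1 are all 1, so H_0 = Z^2.
  H_1: rank ker ∂_1 − rank ∂_2 = (15 − 7) − 7 = 1, and the invariant factors of ∂_2 are all 1, so H_1 = Z.
  H_2: rank ker ∂_2 − rank ∂_3 = (11 − 7) − 4 = 0, and the invariant factors of ∂_3 are all 1, so H_2 = 0.
  H_3: rank ker ∂_3 − rank ∂_4 = (5 − 4) − 0 = 1, and there is no ∂_4, so H_3 = Z.

As a check, the Euler characteristic is 9 − 15 + 11 − 5 = 0, which agrees with 2 − 1 + 0 − 1 = 0.

H_0 = Z^2,  H_1 = Z,  H_2 = 0,  H_3 = Z.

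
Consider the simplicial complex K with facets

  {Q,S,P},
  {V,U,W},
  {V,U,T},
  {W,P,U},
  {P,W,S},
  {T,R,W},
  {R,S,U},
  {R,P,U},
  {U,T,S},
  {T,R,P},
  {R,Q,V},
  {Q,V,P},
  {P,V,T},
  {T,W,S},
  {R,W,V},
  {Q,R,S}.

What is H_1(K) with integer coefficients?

K has 8 vertices, 24 edges, 16 triangles.
rank ∂_1 = 7, rank ∂_2 = 15 ⇒ b_1 = 24 − 7 − 15 = 2; all invariant factors of ∂_2 are 1 so no torsion. So H_1 ≅ Z^2.

H_1 = Z^2.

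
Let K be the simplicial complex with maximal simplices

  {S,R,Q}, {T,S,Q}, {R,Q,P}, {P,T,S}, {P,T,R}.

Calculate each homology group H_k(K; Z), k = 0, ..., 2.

H_0 = Z,  H_1 = Z,  H_2 = 0.

Take the total order P < Q < R < S < T on the vertex set. Then K (dimension 2) consists of the simplices:

  0-simplices (5): P, Q, R, S, T
  1-simplices (10): PQ, PR, PS, PT, QR, QS, QT, RS, RT, ST
  2-simplices (5): PQR, PRT, PST, QRS, QST

giving chain groups C_0 ≅ Z^5, C_1 ≅ Z^10, C_2 ≅ Z^5.

∂_1: C_1 → C_0 is given by ∂[p,q] = [q] − [p]. For instance
  ∂QS = S − Q.
This gives a 5×10 integer matrix of rank 4; reducing to Smith normal form yields diagonal entries (1,1,1,1).

The boundary map ∂_2: C_2 → C_1 acts by ∂[p,q,r] = [q,r] − [p,r] + [p,q]. For instance
  ∂PRT = RT − PT + PR,
  ∂QST = ST − QT + QS.
The 10×5 boundary matrix has rank 5 and Smith normal form diag(1,1,1,1,1).

Now H_k = ker ∂_k / im ∂_{k+1}, so:

  H_0: rank C_0 − rank ∂_1 = 5 − 4 = 1, and the invariant factors of ∂_1 are all 1, so H_0 = Z.
  H_1: rank ker ∂_1 − rank ∂_2 = (10 − 4) − 5 = 1, and the invariant factors of ∂_2 are all 1, so H_1 = Z.
  H_2: rank ker ∂_2 − rank ∂_3 = (5 − 5) − 0 = 0, and there is no ∂_3, so H_2 = 0.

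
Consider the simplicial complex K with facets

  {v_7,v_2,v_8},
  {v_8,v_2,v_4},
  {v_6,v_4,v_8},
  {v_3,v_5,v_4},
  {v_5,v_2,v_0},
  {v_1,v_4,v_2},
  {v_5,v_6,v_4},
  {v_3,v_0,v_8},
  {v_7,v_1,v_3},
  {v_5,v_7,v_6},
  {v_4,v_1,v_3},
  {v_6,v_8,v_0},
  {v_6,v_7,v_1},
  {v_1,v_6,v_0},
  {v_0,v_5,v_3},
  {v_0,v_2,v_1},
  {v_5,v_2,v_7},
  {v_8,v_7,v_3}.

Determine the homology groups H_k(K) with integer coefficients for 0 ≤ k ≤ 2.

H_0 = Z,  H_1 = Z^2,  H_2 = Z.

Fix the vertex order v_0 < v_1 < v_2 < v_3 < v_4 < v_5 < v_6 < v_7 < v_8 and write every simplex with vertices in increasing order. Then dim K = 2 and the simplices of K are:

  0-simplices (9): [v_0], [v_1], [v_2], [v_3], [v_4], [v_5], [v_6], [v_7], [v_8]
  1-simplices (27): (27 of them)
  2-simplices (18): (18 of them)

so the chain groups are C_0 ≅ Z^9, C_1 ≅ Z^27, C_2 ≅ Z^18.

The boundary map ∂_1: C_1 → C_0 sends each edge [p,q] (with p < q) to q − p.
The resulting 9×27 matrix has rank 8, and its Smith normal form has invariant factors (1,1,1,1,1,1,1,1).

Boundary ∂_2: C_2 → C_1 maps a triangle to the signed sum of its edges. For instance
  ∂[v_1,v_3,v_4] = [v_3,v_4] − [v_1,v_4] + [v_1,v_3],
  ∂[v_2,v_7,v_8] = [v_7,v_8] − [v_2,v_8] + [v_2,v_7].
This gives a 27×18 integer matrix of rank 17; reducing to Smith normal form yields diagonal entries (1,1,1,1,1,1,1,1,1,1,1,1,1,1,1,1,1).

Reading off H_k = ker ∂_k / im ∂_{k+1}:

  H_0: rank C_0 − rank ∂_1 = 9 − 8 = 1, and the invariant factors of ∂_1 are all 1, so H_0 = Z.
  H_1: rank ker ∂_1 − rank ∂_2 = (27 − 8) − 17 = 2, and the invariant factors of ∂_2 are all 1, so H_1 = Z^2.
  H_2: rank ker ∂_2 − rank ∂_3 = (18 − 17) − 0 = 1, and there is no ∂_3, so H_2 = Z.

As a check, the Euler characteristic is 9 − 27 + 18 = 0, which agrees with 1 − 2 + 1 = 0.
(K is a triangulation of the torus T^2.)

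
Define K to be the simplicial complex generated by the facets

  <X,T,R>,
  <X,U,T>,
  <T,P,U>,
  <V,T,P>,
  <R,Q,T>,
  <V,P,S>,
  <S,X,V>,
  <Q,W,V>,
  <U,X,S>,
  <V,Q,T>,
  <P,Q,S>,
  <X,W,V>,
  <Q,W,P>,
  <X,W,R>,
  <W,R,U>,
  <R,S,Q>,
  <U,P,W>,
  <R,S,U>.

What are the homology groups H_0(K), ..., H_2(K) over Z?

H_0 = Z,  H_1 = Z ⊕ Z/2,  H_2 = 0.

Fix the vertex order P < Q < R < S < T < U < V < W < X and write every simplex with vertices in increasing order. Then dim K = 2 and the simplices of K are:

  0-simplices (9): P, Q, R, S, T, U, V, W, X
  1-simplices (27): PQ, PS, PT, PU, PV, PW, QR, QS, QT, QV, QW, RS, RT, RU, RW, RX, SU, SV, SX, TU, TV, TX, UW, UX, VW, VX, WX
  2-simplices (18): PQS, PQW, PSV, PTU, PTV, PUW, QRS, QRT, QTV, QVW, RSU, RTX, RUW, RWX, SUX, SVX, TUX, VWX

giving chain groups C_0 ≅ Z^9, C_1 ≅ Z^27, C_2 ≅ Z^18.

The boundary map ∂_1: C_1 → C_0 is given by ∂[p,q] = [q] − [p]. For instance
  ∂VW = W − V.
The 9×27 boundary matrix has rank 8 and Smith normal form diag(1,1,1,1,1,1,1,1).

The boundary map ∂_2: C_2 → C_1 sends each 2-simplex [p,q,r] to [q,r] − [p,r] + [p,q]. For instance
  ∂PTU = TU − PU + PT,
  ∂QRS = RS − QS + QR.
As a 27×18 matrix over Z this has rank 18, with invariant factors (1,1,1,1,1,1,1,1,1,1,1,1,1,1,1,1,1,2).

Reading off H_k = ker ∂_k / im ∂_{k+1}:

  H_0: rank C_0 − rank ∂_1 = 9 − 8 = 1, and the invariant factors of ∂_1 are all 1, so H_0 ≅ Z.
  H_1: rank ker ∂_1 − rank ∂_2 = (27 − 8) − 18 = 1, and ∂_2 has invariant factor 2 > 1, so H_1 ≅ Z ⊕ Z/2.
  H_2: rank ker ∂_2 − rank ∂_3 = (18 − 18) − 0 = 0, and there is no ∂_3, so H_2 ≅ 0.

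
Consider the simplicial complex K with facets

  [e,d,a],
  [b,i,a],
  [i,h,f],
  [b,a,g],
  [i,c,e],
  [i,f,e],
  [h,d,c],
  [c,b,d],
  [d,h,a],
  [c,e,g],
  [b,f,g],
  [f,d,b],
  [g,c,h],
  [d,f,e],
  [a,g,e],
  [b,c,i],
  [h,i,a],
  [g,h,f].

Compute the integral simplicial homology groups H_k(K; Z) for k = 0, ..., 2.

K has 9 vertices, 27 edges, 18 triangles.
rank ∂_0 = 0, rank ∂_1 = 8 ⇒ b_0 = 9 − 0 − 8 = 1; all invariant factors of ∂_1 are 1 so no torsion. So H_0 = Z.
rank ∂_1 = 8, rank ∂_2 = 17 ⇒ b_1 = 27 − 8 − 17 = 2; all invariant factors of ∂_2 are 1 so no torsion. So H_1 = Z^2.
rank ∂_2 = 17, rank ∂_3 = 0 ⇒ b_2 = 18 − 17 − 0 = 1. So H_2 = Z.

H_0 ≅ Z,  H_1 ≅ Z^2,  H_2 ≅ Z.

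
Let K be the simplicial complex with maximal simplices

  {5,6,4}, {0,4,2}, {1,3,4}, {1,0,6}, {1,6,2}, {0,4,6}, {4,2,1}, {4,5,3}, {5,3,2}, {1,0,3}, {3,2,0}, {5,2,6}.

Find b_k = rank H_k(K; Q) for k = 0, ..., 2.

b_0 = 1, b_1 = 0, b_2 = 0.

Take the total order 0 < 1 < 2 < 3 < 4 < 5 < 6 on the vertex set. Then K (dimension 2) consists of the simplices:

  0-simplices (7): [0], [1], [2], [3], [4], [5], [6]
  1-simplices (18): [0,1], [0,2], [0,3], [0,4], [0,6], [1,2], [1,3], [1,4], [1,6], [2,3], [2,4], [2,5], [2,6], [3,4], [3,5], [4,5], [4,6], [5,6]
  2-simplices (12): [0,1,3], [0,1,6], [0,2,3], [0,2,4], [0,4,6], [1,2,4], [1,2,6], [1,3,4], [2,3,5], [2,5,6], [3,4,5], [4,5,6]

Hence C_0 ≅ Z^7, C_1 ≅ Z^18, C_2 ≅ Z^12.

∂_1: C_1 → C_0 maps an edge to its endpoints' difference, ∂[p,q] = q − p. For instance
  ∂[2,6] = [6] − [2].
This gives a 7×18 integer matrix of rank 6; reducing to Smith normal form yields diagonal entries (1,1,1,1,1,1).

The boundary map ∂_2: C_2 → C_1 sends each 2-simplex [p,q,r] to [q,r] − [p,r] + [p,q]. For instance
  ∂[0,1,3] = [1,3] − [0,3] + [0,1],
  ∂[4,5,6] = [5,6] − [4,6] + [4,5].
The resulting 18×12 matrix has rank 12, and its Smith normal form has invariant factors (1,1,1,1,1,1,1,1,1,1,1,2).

Now H_k = ker ∂_k / im ∂_{k+1}, so:

  H_0: rank C_0 − rank ∂_1 = 7 − 6 = 1, and the invariant factors of ∂_1 are all 1, so H_0 = Z.
  H_1: rank ker ∂_1 − rank ∂_2 = (18 − 6) − 12 = 0, and ∂_2 has invariant factor 2 > 1, so H_1 = Z/2.
  H_2: rank ker ∂_2 − rank ∂_3 = (12 − 12) − 0 = 0, and there is no ∂_3, so H_2 = 0.

Hence the Betti numbers are b_0 = 1, b_1 = 0, b_2 = 0.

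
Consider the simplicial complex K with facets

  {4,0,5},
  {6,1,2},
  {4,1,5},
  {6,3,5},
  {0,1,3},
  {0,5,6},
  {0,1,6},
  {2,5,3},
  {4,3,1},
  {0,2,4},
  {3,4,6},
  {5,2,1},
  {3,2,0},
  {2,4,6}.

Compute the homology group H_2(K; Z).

Fix the vertex order 0 < 1 < 2 < 3 < 4 < 5 < 6 and write every simplex with vertices in increasing order. Then dim K = 2 and the simplices of K are:

  0-simplices (7): [0], [1], [2], [3], [4], [5], [6]
  1-simplices (21): [0,1], [0,2], [0,3], [0,4], [0,5], [0,6], [1,2], [1,3], [1,4], [1,5], [1,6], [2,3], [2,4], [2,5], [2,6], [3,4], [3,5], [3,6], [4,5], [4,6], [5,6]
  2-simplices (14): [0,1,3], [0,1,6], [0,2,3], [0,2,4], [0,4,5], [0,5,6], [1,2,5], [1,2,6], [1,3,4], [1,4,5], [2,3,5], [2,4,6], [3,4,6], [3,5,6]

Hence C_0 ≅ Z^7, C_1 ≅ Z^21, C_2 ≅ Z^14.

The boundary map ∂_1: C_1 → C_0 maps an edge to its endpoints' difference, ∂[p,q] = q − p. For instance
  ∂[1,5] = [5] − [1].
This gives a 7×21 integer matrix of rank 6; reducing to Smith normal form yields diagonal entries (1,1,1,1,1,1).

∂_2: C_2 → C_1 sends each 2-simplex [p,q,r] to [q,r] − [p,r] + [p,q]. For instance
  ∂[0,2,4] = [2,4] − [0,4] + [0,2],
  ∂[1,2,6] = [2,6] − [1,6] + [1,2].
The 21×14 boundary matrix has rank 13 and Smith normal form diag(1,1,1,1,1,1,1,1,1,1,1,1,1).

Reading off H_k = ker ∂_k / im ∂_{k+1}:

  H_2: rank ker ∂_2 − rank ∂_3 = (14 − 13) − 0 = 1, and there is no ∂_3, so H_2 ≅ Z.

H_2 ≅ Z.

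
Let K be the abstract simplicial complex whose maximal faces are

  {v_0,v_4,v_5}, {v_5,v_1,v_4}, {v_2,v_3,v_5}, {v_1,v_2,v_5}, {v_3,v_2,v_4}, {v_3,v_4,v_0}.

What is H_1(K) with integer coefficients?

We work with the vertex ordering v_0 < v_1 < v_2 < v_3 < v_4 < v_5. The simplices of K, each written with vertices in increasing order, are:

  0-simplices (6): [v_0], [v_1], [v_2], [v_3], [v_4], [v_5]
  1-simplices (12): [v_0,v_3], [v_0,v_4], [v_0,v_5], [v_1,v_2], [v_1,v_4], [v_1,v_5], [v_2,v_3], [v_2,v_4], [v_2,v_5], [v_3,v_4], [v_3,v_5], [v_4,v_5]
  2-simplices (6): [v_0,v_3,v_4], [v_0,v_4,v_5], [v_1,v_2,v_5], [v_1,v_4,v_5], [v_2,v_3,v_4], [v_2,v_3,v_5]

so the chain groups are C_0 ≅ Z^6, C_1 ≅ Z^12, C_2 ≅ Z^6.

The boundary map ∂_1: C_1 → C_0 sends each edge [p,q] (with p < q) to q − p.
The 6×12 boundary matrix has rank 5 and Smith normal form diag(1,1,1,1,1).

The boundary map ∂_2: C_2 → C_1 maps a triangle to the signed sum of its edges. For instance
  ∂[v_2,v_3,v_4] = [v_3,v_4] − [v_2,v_4] + [v_2,v_3],
  ∂[v_2,v_3,v_5] = [v_3,v_5] − [v_2,v_5] + [v_2,v_3].
The resulting 12×6 matrix has rank 6, and its Smith normal form has invariant factors (1,1,1,1,1,1).

Computing H_k = (kernel of ∂_k) / (image of ∂_{k+1}):

  H_1: rank ker ∂_1 − rank ∂_2 = (12 − 5) − 6 = 1, and the invariant factors of ∂_2 are all 1, so H_1 ≅ Z.

(K is a triangulation of the cylinder S^1 x I.)

H_1 ≅ Z.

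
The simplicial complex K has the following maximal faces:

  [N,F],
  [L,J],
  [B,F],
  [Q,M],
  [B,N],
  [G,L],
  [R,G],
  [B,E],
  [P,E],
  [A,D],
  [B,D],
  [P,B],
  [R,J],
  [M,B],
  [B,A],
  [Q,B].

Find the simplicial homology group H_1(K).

H_1 ≅ Z^5.

We work with the vertex ordering A < B < D < E < F < G < J < L < M < N < P < Q < R. The simplices of K, each written with vertices in increasing order, are:

  0-simplices (13): A, B, D, E, F, G, J, L, M, N, P, Q, R
  1-simplices (16): AB, AD, BD, BE, BF, BM, BN, BP, BQ, EP, FN, GL, GR, JL, JR, MQ

Hence C_0 ≅ Z^13, C_1 ≅ Z^16.

Boundary ∂_1: C_1 → C_0 maps an edge to its endpoints' difference, ∂[p,q] = q − p. For instance
  ∂BN = N − B.
As a 13×16 matrix over Z this has rank 11, with invariant factors (1,1,1,1,1,1,1,1,1,1,1).

From H_k ≅ ker(∂_k) / im(∂_{k+1}) we obtain:

  H_1: rank ker ∂_1 − rank ∂_2 = (16 − 11) − 0 = 5, and there is no ∂_2, so H_1 ≅ Z^5.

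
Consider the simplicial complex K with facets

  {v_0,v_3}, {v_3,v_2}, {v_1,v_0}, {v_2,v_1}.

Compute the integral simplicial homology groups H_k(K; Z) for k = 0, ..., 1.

H_0 = Z,  H_1 = Z.

Take the total order v_0 < v_1 < v_2 < v_3 on the vertex set. Then K (dimension 1) consists of the simplices:

  0-simplices (4): [v_0], [v_1], [v_2], [v_3]
  1-simplices (4): [v_0,v_1], [v_0,v_3], [v_1,v_2], [v_2,v_3]

so the chain groups are C_0 ≅ Z^4, C_1 ≅ Z^4.

Boundary ∂_1: C_1 → C_0 sends each edge [p,q] (with p < q) to q − p.
The 4×4 boundary matrix has rank 3 and Smith normal form diag(1,1,1).

Now H_k = ker ∂_k / im ∂_{k+1}, so:

  H_0: rank C_0 − rank ∂_1 = 4 − 3 = 1, and the invariant factors of ∂_1 are all 1, so H_0 = Z.
  H_1: rank ker ∂_1 − rank ∂_2 = (4 − 3) − 0 = 1, and there is no ∂_2, so H_1 = Z.

As a check, the Euler characteristic is 4 − 4 = 0, which agrees with 1 − 1 = 0.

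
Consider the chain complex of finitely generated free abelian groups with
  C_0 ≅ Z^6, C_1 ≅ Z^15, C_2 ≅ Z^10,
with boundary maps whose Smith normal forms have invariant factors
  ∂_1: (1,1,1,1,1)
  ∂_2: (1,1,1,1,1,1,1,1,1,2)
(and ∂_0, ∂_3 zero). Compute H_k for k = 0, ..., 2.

H_0 ≅ Z,  H_1 ≅ Z/2,  H_2 = 0.

H_0: b_0 = 6 − 0 − 5 = 1; torsion from ∂_1 factors > 1: none. So H_0 ≅ Z.
H_1: b_1 = 15 − 5 − 10 = 0; torsion from ∂_2 factors > 1: [2]. So H_1 ≅ Z/2.
H_2: b_2 = 10 − 10 − 0 = 0; torsion from ∂_3 factors > 1: none. So H_2 ≅ 0.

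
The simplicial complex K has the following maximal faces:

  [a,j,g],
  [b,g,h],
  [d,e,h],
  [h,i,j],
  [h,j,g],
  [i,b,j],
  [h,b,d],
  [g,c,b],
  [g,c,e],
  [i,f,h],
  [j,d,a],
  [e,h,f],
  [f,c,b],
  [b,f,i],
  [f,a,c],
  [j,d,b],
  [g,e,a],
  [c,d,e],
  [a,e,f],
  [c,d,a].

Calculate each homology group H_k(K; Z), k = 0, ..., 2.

H_0 ≅ Z,  H_1 ≅ Z × Z/2,  H_2 = 0.

Take the total order a < b < c < d < e < f < g < h < i < j on the vertex set. Then K (dimension 2) consists of the simplices:

  0-simplices (10): a, b, c, d, e, f, g, h, i, j
  1-simplices (30): ac, ad, ae, af, ag, aj, bc, bd, bf, bg, bh, bi, bj, cd, ce, cf, cg, de, dh, dj, ef, eg, eh, fh, fi, gh, gj, hi, hj, ij
  2-simplices (20): acd, acf, adj, aef, aeg, agj, bcf, bcg, bdh, bdj, bfi, bgh, bij, cde, ceg, deh, efh, fhi, ghj, hij

giving chain groups C_0 ≅ Z^10, C_1 ≅ Z^30, C_2 ≅ Z^20.

Boundary ∂_1: C_1 → C_0 is given by ∂[p,q] = [q] − [p]. For instance
  ∂bf = f − b.
This gives a 10×30 integer matrix of rank 9; reducing to Smith normal form yields diagonal entries (1,1,1,1,1,1,1,1,1).

∂_2: C_2 → C_1 maps a triangle to the signed sum of its edges. For instance
  ∂hij = ij − hj + hi,
  ∂bfi = fi − bi + bf.
The resulting 30×20 matrix has rank 20, and its Smith normal form has invariant factors (1,1,1,1,1,1,1,1,1,1,1,1,1,1,1,1,1,1,1,2).

Now H_k = ker ∂_k / im ∂_{k+1}, so:

  H_0: rank C_0 − rank ∂_1 = 10 − 9 = 1, and the invariant factors of ∂_1 are all 1, so H_0 = Z.
  H_1: rank ker ∂_1 − rank ∂_2 = (30 − 9) − 20 = 1, and ∂_2 has invariant factor 2 > 1, so H_1 = Z × Z/2.
  H_2: rank ker ∂_2 − rank ∂_3 = (20 − 20) − 0 = 0, and there is no ∂_3, so H_2 = 0.

As a check, the Euler characteristic is 10 − 30 + 20 = 0, which agrees with 1 − 1 + 0 = 0.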